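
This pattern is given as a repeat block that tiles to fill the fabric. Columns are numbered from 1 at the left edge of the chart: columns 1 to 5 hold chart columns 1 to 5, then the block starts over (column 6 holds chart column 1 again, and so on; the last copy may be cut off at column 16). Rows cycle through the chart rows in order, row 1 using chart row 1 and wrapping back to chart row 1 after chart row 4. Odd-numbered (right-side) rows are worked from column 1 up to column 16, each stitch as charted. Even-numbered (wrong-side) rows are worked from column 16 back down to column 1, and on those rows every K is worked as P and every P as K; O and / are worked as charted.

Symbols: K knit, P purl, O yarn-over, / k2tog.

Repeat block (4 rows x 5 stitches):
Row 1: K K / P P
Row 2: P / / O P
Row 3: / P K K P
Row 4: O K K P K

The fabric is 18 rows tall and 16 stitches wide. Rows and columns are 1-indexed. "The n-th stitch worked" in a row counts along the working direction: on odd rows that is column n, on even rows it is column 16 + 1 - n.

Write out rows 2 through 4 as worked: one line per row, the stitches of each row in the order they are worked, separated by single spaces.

Row 2: chart row 2, WS - tiled (columns 1-16): P / / O P P / / O P P / / O P P; work from column 16 back to 1 with K<->P swapped.
Row 3: chart row 3, RS - tile across columns 1-16 and work as-is.
Row 4: chart row 4, WS - tiled (columns 1-16): O K K P K O K K P K O K K P K O; work from column 16 back to 1 with K<->P swapped.

Result:
K K O / / K K O / / K K O / / K
/ P K K P / P K K P / P K K P /
O P K P P O P K P P O P K P P O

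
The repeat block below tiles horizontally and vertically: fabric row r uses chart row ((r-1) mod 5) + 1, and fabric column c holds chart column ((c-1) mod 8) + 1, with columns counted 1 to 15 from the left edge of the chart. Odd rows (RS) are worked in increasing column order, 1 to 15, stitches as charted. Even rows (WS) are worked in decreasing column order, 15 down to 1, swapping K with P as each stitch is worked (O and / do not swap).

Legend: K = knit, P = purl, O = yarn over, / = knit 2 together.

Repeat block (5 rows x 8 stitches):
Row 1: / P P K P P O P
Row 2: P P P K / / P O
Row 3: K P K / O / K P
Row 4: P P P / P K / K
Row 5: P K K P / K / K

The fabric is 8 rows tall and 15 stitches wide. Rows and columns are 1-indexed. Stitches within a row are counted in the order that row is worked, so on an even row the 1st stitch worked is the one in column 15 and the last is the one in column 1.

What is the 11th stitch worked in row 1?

== STITCH ==
P

Derivation:
For row 1: chart row = ((1-1) mod 5) + 1 = 1; this is a RS (odd) row.
Chart row 1 tiled across columns 1-15: / P P K P P O P / P P K P P O
Right side: take the tiled row as-is (worked left to right from column 1).
The 11th stitch worked is P.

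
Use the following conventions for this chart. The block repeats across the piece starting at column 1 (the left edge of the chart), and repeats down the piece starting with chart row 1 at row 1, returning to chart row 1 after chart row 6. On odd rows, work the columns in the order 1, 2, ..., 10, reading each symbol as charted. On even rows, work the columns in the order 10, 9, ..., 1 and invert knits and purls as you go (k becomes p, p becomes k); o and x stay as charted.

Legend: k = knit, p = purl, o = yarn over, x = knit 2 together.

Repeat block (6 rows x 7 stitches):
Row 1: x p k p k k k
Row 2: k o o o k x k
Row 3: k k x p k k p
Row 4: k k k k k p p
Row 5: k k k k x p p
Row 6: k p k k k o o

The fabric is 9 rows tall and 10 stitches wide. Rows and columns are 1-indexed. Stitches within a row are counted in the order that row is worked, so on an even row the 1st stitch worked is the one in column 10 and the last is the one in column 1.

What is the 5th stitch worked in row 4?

Row 4: (4-1) mod 6 = 3, so use chart row 4. Even row -> WS.
Chart row 4 tiled across columns 1-10: k k k k k p p k k k
WS row: flip the tiled sequence (start at column 10) and apply k<->p; o and x stay.
Row 4 as worked: p p p k k p p p p p
Stitch 5 in working order -> k

Stitch:
k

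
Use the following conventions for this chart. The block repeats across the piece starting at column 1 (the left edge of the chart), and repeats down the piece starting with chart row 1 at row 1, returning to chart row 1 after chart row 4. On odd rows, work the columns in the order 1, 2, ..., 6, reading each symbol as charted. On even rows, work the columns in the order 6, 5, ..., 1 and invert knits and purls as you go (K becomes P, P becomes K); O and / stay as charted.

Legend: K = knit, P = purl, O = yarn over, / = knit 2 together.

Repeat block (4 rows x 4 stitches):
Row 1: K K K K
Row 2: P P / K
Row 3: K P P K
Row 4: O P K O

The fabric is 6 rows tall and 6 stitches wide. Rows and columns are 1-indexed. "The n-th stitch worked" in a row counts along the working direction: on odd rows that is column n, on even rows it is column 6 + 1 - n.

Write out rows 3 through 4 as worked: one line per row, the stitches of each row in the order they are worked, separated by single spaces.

Row 3: chart row 3, RS - tile across columns 1-6 and work as-is.
Row 4: chart row 4, WS - tiled (columns 1-6): O P K O O P; work from column 6 back to 1 with K<->P swapped.

Result:
K P P K K P
K O O P K O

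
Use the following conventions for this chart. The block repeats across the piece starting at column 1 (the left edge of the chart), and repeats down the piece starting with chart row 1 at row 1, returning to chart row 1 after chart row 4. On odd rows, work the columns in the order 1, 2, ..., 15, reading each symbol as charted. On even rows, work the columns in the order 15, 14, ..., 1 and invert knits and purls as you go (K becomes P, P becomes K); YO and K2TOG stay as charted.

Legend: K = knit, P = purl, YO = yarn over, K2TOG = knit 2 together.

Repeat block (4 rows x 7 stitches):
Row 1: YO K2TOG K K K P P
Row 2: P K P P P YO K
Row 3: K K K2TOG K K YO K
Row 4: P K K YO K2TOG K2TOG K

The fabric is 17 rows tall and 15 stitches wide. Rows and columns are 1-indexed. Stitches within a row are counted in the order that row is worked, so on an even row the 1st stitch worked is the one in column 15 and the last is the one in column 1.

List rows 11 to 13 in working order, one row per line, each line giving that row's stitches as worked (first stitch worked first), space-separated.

Result:
K K K2TOG K K YO K K K K2TOG K K YO K K
K P K2TOG K2TOG YO P P K P K2TOG K2TOG YO P P K
YO K2TOG K K K P P YO K2TOG K K K P P YO

Derivation:
Row 11: chart row 3, RS - tile across columns 1-15 and work as-is.
Row 12: chart row 4, WS - tiled (columns 1-15): P K K YO K2TOG K2TOG K P K K YO K2TOG K2TOG K P; work from column 15 back to 1 with K<->P swapped.
Row 13: chart row 1, RS - tile across columns 1-15 and work as-is.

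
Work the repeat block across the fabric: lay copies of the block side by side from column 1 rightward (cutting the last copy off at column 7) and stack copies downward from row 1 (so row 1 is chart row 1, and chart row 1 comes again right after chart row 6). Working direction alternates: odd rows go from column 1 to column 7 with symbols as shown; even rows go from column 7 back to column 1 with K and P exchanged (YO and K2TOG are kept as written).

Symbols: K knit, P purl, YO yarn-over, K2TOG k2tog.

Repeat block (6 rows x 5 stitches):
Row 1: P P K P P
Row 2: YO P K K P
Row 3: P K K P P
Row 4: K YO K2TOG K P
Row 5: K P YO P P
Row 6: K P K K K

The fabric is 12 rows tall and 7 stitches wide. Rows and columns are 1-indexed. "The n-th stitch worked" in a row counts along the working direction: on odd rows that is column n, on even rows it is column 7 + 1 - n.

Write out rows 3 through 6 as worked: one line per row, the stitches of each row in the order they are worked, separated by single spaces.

== ROWS AS WORKED ==
P K K P P P K
YO P K P K2TOG YO P
K P YO P P K P
K P P P P K P

Derivation:
Row 3: chart row 3, RS - tile across columns 1-7 and work as-is.
Row 4: chart row 4, WS - tiled (columns 1-7): K YO K2TOG K P K YO; work from column 7 back to 1 with K<->P swapped.
Row 5: chart row 5, RS - tile across columns 1-7 and work as-is.
Row 6: chart row 6, WS - tiled (columns 1-7): K P K K K K P; work from column 7 back to 1 with K<->P swapped.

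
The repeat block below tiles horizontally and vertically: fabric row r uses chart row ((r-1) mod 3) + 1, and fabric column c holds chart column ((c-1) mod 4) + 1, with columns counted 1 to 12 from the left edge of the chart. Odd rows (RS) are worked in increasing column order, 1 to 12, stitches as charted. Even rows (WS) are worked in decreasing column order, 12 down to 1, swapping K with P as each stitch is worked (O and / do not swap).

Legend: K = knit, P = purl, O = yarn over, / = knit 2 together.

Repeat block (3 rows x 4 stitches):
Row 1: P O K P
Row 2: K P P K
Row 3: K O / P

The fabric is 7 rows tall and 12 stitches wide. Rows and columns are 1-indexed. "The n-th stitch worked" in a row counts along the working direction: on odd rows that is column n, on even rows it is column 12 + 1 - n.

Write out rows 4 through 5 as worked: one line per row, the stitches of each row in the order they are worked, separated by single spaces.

Row 4: chart row 1, WS - tiled (columns 1-12): P O K P P O K P P O K P; work from column 12 back to 1 with K<->P swapped.
Row 5: chart row 2, RS - tile across columns 1-12 and work as-is.

Result:
K P O K K P O K K P O K
K P P K K P P K K P P K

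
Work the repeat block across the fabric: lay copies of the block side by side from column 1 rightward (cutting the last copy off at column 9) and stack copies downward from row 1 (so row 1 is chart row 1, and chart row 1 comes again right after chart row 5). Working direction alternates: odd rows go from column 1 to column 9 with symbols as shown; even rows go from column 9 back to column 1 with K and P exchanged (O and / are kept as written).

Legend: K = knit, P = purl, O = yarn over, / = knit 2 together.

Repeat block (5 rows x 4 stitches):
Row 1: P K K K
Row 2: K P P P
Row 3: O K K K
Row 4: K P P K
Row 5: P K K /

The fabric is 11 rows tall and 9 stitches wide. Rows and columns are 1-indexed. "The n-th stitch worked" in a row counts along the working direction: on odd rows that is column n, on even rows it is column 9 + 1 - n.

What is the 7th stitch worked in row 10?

Row 10 uses chart row ((10-1) mod 5)+1 = 5. Row 10 is even, so WS.
Chart row 5 tiled across columns 1-9: P K K / P K K / P
Wrong side: read the tiled row from column 9 down to 1 and exchange K with P (leave O, /).
Row 10 as worked: K / P P K / P P K
Stitch 7 in working order -> P

Result:
P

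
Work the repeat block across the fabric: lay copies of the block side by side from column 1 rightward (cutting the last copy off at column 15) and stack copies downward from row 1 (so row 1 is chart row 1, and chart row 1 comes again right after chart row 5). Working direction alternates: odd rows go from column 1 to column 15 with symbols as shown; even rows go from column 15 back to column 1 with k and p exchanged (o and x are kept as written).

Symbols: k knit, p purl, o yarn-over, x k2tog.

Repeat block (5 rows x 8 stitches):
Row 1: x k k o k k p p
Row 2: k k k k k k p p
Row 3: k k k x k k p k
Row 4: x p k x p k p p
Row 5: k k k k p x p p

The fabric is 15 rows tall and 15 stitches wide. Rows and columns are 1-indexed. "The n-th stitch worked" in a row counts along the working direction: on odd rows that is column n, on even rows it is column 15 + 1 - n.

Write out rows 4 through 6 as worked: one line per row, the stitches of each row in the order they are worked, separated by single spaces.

Row 4: chart row 4, WS - tiled (columns 1-15): x p k x p k p p x p k x p k p; work from column 15 back to 1 with k<->p swapped.
Row 5: chart row 5, RS - tile across columns 1-15 and work as-is.
Row 6: chart row 1, WS - tiled (columns 1-15): x k k o k k p p x k k o k k p; work from column 15 back to 1 with k<->p swapped.

== ROWS AS WORKED ==
k p k x p k x k k p k x p k x
k k k k p x p p k k k k p x p
k p p o p p x k k p p o p p x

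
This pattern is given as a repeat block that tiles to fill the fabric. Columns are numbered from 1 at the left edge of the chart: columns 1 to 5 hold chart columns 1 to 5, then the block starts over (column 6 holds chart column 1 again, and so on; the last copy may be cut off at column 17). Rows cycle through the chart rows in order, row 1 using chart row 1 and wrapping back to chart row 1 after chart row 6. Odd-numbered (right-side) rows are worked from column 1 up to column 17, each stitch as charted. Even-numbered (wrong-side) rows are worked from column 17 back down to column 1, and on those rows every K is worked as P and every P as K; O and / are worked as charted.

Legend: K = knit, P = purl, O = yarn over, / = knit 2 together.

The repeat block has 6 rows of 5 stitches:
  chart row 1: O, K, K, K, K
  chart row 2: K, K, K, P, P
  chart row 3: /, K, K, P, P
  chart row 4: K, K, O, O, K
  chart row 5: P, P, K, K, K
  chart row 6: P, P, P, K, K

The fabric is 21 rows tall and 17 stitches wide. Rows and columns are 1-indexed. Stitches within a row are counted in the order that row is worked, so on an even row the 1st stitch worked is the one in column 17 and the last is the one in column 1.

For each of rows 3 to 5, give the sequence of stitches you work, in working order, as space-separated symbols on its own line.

Result:
/ K K P P / K K P P / K K P P / K
P P P O O P P P O O P P P O O P P
P P K K K P P K K K P P K K K P P

Derivation:
Row 3: chart row 3, RS - tile across columns 1-17 and work as-is.
Row 4: chart row 4, WS - tiled (columns 1-17): K K O O K K K O O K K K O O K K K; work from column 17 back to 1 with K<->P swapped.
Row 5: chart row 5, RS - tile across columns 1-17 and work as-is.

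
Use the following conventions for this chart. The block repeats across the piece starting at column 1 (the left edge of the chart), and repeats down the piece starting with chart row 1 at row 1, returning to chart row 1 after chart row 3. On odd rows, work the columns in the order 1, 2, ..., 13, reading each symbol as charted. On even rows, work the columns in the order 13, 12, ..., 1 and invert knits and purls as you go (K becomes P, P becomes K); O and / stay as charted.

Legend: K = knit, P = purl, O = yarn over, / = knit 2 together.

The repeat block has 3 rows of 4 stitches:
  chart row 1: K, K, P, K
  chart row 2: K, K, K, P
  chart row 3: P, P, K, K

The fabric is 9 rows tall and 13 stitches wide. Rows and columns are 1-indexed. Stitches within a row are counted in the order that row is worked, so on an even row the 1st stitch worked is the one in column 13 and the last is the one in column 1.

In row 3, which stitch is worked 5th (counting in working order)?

Row 3: (3-1) mod 3 = 2, so use chart row 3. Odd row -> RS.
Chart row 3 tiled across columns 1-13: P P K K P P K K P P K K P
RS row: no reversal, no swap; stitch n worked = column n.
Counting 5 along the worked row gives P.

Result:
P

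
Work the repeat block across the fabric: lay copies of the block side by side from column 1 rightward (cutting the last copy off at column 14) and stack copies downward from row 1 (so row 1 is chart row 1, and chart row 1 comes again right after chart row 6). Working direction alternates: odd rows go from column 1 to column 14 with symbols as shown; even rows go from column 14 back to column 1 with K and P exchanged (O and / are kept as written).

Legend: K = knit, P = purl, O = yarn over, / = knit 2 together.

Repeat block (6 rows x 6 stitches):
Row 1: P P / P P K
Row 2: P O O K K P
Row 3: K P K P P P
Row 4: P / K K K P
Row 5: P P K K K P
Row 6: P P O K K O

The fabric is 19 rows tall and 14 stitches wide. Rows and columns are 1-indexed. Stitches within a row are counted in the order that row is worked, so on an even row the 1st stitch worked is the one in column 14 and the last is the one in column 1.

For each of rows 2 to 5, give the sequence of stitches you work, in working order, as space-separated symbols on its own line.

Rows as worked:
O K K P P O O K K P P O O K
K P K P P P K P K P P P K P
/ K K P P P / K K P P P / K
P P K K K P P P K K K P P P

Derivation:
Row 2: chart row 2, WS - tiled (columns 1-14): P O O K K P P O O K K P P O; work from column 14 back to 1 with K<->P swapped.
Row 3: chart row 3, RS - tile across columns 1-14 and work as-is.
Row 4: chart row 4, WS - tiled (columns 1-14): P / K K K P P / K K K P P /; work from column 14 back to 1 with K<->P swapped.
Row 5: chart row 5, RS - tile across columns 1-14 and work as-is.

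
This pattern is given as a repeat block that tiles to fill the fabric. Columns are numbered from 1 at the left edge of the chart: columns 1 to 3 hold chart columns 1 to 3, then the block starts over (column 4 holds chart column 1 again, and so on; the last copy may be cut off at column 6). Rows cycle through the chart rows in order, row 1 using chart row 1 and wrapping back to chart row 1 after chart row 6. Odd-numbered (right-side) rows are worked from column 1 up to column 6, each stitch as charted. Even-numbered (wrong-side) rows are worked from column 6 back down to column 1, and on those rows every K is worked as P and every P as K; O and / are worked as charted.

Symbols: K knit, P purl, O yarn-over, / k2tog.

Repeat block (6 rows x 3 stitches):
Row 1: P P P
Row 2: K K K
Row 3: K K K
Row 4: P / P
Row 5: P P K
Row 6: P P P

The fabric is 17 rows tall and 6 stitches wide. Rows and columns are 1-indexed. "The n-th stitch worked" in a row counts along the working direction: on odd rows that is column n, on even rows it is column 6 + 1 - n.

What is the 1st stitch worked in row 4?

For row 4: chart row = ((4-1) mod 6) + 1 = 4; this is a WS (even) row.
Chart row 4 tiled across columns 1-6: P / P P / P
Wrong side: read the tiled row from column 6 down to 1 and exchange K with P (leave O, /).
Row 4 as worked: K / K K / K
Counting 1 along the worked row gives K.

Stitch:
K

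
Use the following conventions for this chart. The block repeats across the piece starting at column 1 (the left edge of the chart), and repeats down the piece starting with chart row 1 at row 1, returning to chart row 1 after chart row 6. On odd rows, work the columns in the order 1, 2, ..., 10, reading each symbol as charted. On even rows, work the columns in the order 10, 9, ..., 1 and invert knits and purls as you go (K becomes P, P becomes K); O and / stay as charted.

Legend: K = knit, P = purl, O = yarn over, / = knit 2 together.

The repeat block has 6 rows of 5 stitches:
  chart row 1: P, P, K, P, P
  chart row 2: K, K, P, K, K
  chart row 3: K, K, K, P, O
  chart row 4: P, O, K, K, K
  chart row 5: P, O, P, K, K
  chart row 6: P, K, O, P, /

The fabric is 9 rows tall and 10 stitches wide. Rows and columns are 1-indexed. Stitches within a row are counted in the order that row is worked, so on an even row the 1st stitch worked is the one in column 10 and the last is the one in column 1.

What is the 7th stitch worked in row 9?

Row 9: (9-1) mod 6 = 2, so use chart row 3. Odd row -> RS.
Chart row 3 tiled across columns 1-10: K K K P O K K K P O
RS row: no reversal, no swap; stitch n worked = column n.
Stitch 7 in working order -> K

Result:
K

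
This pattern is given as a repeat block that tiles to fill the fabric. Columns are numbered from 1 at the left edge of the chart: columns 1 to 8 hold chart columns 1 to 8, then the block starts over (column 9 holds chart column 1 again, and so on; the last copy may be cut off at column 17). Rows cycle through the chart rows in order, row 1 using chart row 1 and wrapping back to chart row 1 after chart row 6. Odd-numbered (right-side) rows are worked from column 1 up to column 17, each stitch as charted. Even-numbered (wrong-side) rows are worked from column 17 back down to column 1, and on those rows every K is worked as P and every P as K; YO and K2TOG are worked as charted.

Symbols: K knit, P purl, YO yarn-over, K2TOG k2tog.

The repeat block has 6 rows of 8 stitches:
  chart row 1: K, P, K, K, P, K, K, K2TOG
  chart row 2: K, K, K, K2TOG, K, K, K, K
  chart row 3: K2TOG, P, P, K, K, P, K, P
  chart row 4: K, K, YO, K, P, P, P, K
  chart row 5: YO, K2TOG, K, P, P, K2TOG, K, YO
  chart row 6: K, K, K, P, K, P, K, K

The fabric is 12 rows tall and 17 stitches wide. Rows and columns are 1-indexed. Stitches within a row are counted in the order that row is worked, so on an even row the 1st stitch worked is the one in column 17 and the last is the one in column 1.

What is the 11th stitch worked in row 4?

Row 4: (4-1) mod 6 = 3, so use chart row 4. Even row -> WS.
Chart row 4 tiled across columns 1-17: K K YO K P P P K K K YO K P P P K K
WS row: flip the tiled sequence (start at column 17) and apply K<->P; YO and K2TOG stay.
Row 4 as worked: P P K K K P YO P P P K K K P YO P P
Stitch 11 in working order -> K

== STITCH ==
K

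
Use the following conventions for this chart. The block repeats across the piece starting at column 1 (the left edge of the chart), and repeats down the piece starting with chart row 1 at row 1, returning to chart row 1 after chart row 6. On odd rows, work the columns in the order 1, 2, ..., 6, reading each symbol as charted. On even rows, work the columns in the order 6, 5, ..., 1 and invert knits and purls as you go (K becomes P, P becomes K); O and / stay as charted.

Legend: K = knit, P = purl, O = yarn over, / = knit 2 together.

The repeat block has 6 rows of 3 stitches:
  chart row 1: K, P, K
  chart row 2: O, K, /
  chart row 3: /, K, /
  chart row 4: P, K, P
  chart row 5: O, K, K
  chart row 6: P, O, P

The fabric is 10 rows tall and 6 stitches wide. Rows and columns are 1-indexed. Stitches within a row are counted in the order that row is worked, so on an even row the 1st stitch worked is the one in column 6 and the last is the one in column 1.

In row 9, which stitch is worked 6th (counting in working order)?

Stitch:
/

Derivation:
For row 9: chart row = ((9-1) mod 6) + 1 = 3; this is a RS (odd) row.
Chart row 3 tiled across columns 1-6: / K / / K /
RS: work column 1 to column 6, symbols as charted — the tiled row is the row as worked.
Stitch 6 in working order -> /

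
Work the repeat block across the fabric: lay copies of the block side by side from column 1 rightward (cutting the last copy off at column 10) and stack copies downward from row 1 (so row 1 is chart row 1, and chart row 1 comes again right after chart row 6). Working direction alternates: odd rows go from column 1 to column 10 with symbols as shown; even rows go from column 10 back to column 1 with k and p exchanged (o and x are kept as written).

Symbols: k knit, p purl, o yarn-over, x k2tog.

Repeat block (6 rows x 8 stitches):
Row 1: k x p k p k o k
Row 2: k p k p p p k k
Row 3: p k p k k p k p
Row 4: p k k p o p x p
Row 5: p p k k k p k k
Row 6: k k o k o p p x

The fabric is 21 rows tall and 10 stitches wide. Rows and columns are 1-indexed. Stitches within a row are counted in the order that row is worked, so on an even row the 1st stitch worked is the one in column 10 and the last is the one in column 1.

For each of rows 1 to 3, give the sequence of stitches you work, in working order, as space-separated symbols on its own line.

Row 1: chart row 1, RS - tile across columns 1-10 and work as-is.
Row 2: chart row 2, WS - tiled (columns 1-10): k p k p p p k k k p; work from column 10 back to 1 with k<->p swapped.
Row 3: chart row 3, RS - tile across columns 1-10 and work as-is.

Result:
k x p k p k o k k x
k p p p k k k p k p
p k p k k p k p p k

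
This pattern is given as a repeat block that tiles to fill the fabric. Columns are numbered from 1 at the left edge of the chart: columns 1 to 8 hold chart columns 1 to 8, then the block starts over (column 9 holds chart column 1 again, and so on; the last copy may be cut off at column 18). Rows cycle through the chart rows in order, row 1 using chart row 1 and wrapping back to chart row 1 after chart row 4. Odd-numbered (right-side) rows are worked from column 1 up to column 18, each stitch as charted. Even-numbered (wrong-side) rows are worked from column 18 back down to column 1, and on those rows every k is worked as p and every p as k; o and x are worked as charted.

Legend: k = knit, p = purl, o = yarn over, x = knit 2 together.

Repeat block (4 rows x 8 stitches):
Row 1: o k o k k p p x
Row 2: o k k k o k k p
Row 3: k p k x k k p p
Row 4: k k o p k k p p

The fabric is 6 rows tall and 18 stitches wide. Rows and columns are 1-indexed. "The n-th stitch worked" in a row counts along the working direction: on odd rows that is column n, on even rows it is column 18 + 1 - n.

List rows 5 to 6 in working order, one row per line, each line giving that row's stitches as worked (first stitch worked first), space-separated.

== ROWS AS WORKED ==
o k o k k p p x o k o k k p p x o k
p o k p p o p p p o k p p o p p p o

Derivation:
Row 5: chart row 1, RS - tile across columns 1-18 and work as-is.
Row 6: chart row 2, WS - tiled (columns 1-18): o k k k o k k p o k k k o k k p o k; work from column 18 back to 1 with k<->p swapped.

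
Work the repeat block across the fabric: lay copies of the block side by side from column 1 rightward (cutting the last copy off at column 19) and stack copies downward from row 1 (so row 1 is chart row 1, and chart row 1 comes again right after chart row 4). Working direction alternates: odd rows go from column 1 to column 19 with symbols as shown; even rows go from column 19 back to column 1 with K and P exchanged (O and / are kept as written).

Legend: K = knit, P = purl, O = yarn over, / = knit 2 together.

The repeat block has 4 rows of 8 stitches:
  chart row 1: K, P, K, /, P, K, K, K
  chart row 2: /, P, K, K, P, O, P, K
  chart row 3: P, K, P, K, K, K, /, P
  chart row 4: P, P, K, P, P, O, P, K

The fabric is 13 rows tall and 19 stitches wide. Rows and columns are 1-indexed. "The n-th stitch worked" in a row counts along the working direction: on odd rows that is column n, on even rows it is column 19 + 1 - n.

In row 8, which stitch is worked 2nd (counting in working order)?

Result:
K

Derivation:
For row 8: chart row = ((8-1) mod 4) + 1 = 4; this is a WS (even) row.
Chart row 4 tiled across columns 1-19: P P K P P O P K P P K P P O P K P P K
WS row: flip the tiled sequence (start at column 19) and apply K<->P; O and / stay.
Row 8 as worked: P K K P K O K K P K K P K O K K P K K
The 2nd stitch worked is K.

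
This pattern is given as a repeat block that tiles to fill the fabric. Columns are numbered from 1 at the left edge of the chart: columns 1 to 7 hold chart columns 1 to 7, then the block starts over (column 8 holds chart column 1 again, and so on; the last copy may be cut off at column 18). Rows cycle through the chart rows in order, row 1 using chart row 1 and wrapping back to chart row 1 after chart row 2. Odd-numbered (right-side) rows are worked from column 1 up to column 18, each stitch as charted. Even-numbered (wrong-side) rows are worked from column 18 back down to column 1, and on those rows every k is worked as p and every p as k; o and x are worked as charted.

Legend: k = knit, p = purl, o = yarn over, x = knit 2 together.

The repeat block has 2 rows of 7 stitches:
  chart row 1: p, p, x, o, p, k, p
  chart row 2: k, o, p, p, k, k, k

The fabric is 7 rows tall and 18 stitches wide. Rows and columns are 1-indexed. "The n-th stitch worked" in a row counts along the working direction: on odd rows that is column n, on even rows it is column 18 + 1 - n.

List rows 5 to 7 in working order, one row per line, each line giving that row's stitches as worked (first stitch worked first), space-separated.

Row 5: chart row 1, RS - tile across columns 1-18 and work as-is.
Row 6: chart row 2, WS - tiled (columns 1-18): k o p p k k k k o p p k k k k o p p; work from column 18 back to 1 with k<->p swapped.
Row 7: chart row 1, RS - tile across columns 1-18 and work as-is.

== ROWS AS WORKED ==
p p x o p k p p p x o p k p p p x o
k k o p p p p k k o p p p p k k o p
p p x o p k p p p x o p k p p p x o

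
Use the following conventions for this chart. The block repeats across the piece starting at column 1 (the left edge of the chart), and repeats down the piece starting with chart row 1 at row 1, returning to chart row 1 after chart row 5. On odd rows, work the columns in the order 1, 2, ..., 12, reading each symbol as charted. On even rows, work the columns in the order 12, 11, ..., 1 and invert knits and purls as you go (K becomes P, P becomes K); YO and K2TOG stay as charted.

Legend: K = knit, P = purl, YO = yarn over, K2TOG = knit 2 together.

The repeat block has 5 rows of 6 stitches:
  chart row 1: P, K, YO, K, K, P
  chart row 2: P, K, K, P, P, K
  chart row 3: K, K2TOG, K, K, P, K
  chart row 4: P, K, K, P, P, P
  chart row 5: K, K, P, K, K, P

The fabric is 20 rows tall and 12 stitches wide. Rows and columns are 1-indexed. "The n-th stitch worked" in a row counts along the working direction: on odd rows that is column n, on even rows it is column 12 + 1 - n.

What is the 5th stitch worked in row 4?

== STITCH ==
P

Derivation:
Row 4 uses chart row ((4-1) mod 5)+1 = 4. Row 4 is even, so WS.
Chart row 4 tiled across columns 1-12: P K K P P P P K K P P P
WS: work from column 12 back to column 1 (reverse the tiled row), swapping K<->P (YO and K2TOG unchanged).
Row 4 as worked: K K K P P K K K K P P K
Stitch 5 in working order -> P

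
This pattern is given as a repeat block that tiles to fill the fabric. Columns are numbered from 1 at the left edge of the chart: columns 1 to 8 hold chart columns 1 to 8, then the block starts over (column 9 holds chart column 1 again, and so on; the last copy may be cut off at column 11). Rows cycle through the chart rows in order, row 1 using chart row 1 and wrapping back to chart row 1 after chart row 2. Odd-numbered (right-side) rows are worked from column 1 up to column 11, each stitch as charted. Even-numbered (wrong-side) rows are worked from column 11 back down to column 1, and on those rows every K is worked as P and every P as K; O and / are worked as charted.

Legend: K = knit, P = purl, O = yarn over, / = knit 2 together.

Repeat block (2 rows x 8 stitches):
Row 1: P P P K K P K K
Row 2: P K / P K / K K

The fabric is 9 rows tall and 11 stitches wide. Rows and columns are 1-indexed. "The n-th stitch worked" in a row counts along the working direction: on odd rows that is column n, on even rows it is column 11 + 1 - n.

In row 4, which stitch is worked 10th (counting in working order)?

For row 4: chart row = ((4-1) mod 2) + 1 = 2; this is a WS (even) row.
Chart row 2 tiled across columns 1-11: P K / P K / K K P K /
WS: work from column 11 back to column 1 (reverse the tiled row), swapping K<->P (O and / unchanged).
Row 4 as worked: / P K P P / P K / P K
The 10th stitch worked is P.

== STITCH ==
P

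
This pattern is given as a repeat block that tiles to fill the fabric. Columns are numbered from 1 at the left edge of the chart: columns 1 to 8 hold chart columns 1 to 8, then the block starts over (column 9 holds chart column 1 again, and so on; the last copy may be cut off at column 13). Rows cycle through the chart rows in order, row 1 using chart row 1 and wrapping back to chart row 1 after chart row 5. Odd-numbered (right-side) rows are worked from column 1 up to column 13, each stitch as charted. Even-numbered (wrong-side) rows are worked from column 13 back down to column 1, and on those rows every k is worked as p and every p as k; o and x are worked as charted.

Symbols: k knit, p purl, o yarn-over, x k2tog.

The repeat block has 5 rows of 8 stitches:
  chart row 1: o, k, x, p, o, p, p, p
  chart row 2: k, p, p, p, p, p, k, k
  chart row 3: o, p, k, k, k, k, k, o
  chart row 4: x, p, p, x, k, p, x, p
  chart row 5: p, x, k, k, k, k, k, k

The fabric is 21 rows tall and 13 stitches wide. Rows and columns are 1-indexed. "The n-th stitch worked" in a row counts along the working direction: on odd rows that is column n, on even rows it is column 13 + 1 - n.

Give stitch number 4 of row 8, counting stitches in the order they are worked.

== STITCH ==
k

Derivation:
Row 8 uses chart row ((8-1) mod 5)+1 = 3. Row 8 is even, so WS.
Chart row 3 tiled across columns 1-13: o p k k k k k o o p k k k
Wrong side: read the tiled row from column 13 down to 1 and exchange k with p (leave o, x).
Row 8 as worked: p p p k o o p p p p p k o
The 4th stitch worked is k.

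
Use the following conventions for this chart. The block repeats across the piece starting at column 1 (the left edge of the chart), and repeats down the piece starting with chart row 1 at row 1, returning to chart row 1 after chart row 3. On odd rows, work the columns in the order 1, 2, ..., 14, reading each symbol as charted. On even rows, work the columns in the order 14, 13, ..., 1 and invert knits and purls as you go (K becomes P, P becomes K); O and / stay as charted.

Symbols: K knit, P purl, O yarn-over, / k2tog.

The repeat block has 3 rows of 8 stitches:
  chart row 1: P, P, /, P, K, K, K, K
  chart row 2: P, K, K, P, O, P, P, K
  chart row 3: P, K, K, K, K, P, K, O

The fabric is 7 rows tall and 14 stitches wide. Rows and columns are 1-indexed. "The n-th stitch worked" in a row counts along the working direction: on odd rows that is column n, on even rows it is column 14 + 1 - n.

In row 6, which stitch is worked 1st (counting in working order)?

Row 6: (6-1) mod 3 = 2, so use chart row 3. Even row -> WS.
Chart row 3 tiled across columns 1-14: P K K K K P K O P K K K K P
Wrong side: read the tiled row from column 14 down to 1 and exchange K with P (leave O, /).
Row 6 as worked: K P P P P K O P K P P P P K
The 1st stitch worked is K.

Stitch:
K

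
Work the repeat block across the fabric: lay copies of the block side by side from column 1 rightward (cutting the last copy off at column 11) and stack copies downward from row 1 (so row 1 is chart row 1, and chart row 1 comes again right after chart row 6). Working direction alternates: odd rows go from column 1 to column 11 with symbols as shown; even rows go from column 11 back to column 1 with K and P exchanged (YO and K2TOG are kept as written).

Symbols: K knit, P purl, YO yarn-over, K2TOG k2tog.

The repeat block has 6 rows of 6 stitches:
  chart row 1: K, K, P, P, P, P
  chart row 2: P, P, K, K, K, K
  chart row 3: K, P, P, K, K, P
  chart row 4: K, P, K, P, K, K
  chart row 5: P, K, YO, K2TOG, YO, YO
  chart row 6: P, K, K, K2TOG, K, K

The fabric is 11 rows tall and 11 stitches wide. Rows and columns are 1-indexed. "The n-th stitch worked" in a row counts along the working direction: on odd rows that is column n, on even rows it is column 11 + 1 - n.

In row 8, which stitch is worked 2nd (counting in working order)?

Result:
P

Derivation:
Row 8: (8-1) mod 6 = 1, so use chart row 2. Even row -> WS.
Chart row 2 tiled across columns 1-11: P P K K K K P P K K K
WS row: flip the tiled sequence (start at column 11) and apply K<->P; YO and K2TOG stay.
Row 8 as worked: P P P K K P P P P K K
Counting 2 along the worked row gives P.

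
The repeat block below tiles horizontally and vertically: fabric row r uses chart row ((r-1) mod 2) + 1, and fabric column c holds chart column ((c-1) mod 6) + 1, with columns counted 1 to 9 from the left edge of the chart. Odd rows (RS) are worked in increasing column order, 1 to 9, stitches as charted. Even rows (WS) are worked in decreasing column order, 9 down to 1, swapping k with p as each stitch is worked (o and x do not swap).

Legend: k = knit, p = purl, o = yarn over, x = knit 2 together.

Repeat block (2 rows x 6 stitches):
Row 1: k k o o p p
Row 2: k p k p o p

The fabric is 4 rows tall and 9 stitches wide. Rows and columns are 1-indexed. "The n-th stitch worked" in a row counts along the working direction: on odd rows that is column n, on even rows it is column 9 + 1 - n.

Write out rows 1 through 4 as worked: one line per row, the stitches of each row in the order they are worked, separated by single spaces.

Rows as worked:
k k o o p p k k o
p k p k o k p k p
k k o o p p k k o
p k p k o k p k p

Derivation:
Row 1: chart row 1, RS - tile across columns 1-9 and work as-is.
Row 2: chart row 2, WS - tiled (columns 1-9): k p k p o p k p k; work from column 9 back to 1 with k<->p swapped.
Row 3: chart row 1, RS - tile across columns 1-9 and work as-is.
Row 4: chart row 2, WS - tiled (columns 1-9): k p k p o p k p k; work from column 9 back to 1 with k<->p swapped.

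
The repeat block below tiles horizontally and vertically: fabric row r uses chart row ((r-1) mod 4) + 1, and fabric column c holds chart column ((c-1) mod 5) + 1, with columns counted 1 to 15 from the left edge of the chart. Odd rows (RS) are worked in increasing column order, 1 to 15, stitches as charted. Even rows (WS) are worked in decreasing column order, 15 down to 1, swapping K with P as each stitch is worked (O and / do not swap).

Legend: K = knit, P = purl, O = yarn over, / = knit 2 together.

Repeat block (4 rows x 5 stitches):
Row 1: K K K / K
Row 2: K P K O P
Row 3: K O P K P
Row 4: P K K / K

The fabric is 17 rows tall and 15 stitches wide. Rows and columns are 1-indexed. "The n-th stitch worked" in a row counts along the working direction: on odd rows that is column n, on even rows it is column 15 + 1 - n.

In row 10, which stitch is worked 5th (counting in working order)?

For row 10: chart row = ((10-1) mod 4) + 1 = 2; this is a WS (even) row.
Chart row 2 tiled across columns 1-15: K P K O P K P K O P K P K O P
WS row: flip the tiled sequence (start at column 15) and apply K<->P; O and / stay.
Row 10 as worked: K O P K P K O P K P K O P K P
The 5th stitch worked is P.

Stitch:
P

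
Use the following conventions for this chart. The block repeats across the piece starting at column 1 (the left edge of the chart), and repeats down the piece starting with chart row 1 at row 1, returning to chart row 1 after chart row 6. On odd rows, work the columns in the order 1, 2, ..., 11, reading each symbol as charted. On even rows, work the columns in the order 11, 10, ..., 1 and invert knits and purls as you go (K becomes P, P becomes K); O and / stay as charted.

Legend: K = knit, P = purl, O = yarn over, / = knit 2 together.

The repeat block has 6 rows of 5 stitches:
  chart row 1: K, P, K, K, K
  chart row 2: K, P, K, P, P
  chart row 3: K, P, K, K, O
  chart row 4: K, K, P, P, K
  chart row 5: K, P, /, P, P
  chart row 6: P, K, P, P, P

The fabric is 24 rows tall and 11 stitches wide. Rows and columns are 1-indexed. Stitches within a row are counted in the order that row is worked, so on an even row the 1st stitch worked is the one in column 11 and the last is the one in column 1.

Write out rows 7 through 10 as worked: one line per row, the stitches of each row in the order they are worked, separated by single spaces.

Row 7: chart row 1, RS - tile across columns 1-11 and work as-is.
Row 8: chart row 2, WS - tiled (columns 1-11): K P K P P K P K P P K; work from column 11 back to 1 with K<->P swapped.
Row 9: chart row 3, RS - tile across columns 1-11 and work as-is.
Row 10: chart row 4, WS - tiled (columns 1-11): K K P P K K K P P K K; work from column 11 back to 1 with K<->P swapped.

== ROWS AS WORKED ==
K P K K K K P K K K K
P K K P K P K K P K P
K P K K O K P K K O K
P P K K P P P K K P P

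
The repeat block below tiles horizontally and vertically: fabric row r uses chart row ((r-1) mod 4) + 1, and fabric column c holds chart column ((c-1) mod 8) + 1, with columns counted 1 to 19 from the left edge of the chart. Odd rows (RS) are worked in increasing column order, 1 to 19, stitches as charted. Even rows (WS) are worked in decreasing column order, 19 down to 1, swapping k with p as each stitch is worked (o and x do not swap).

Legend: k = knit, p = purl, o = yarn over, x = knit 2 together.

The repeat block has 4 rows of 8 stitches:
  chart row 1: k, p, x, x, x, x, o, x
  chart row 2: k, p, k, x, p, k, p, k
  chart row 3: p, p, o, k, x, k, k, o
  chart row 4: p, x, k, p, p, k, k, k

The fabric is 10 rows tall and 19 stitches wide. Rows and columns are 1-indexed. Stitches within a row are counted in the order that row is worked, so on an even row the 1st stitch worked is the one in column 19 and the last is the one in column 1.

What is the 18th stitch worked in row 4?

For row 4: chart row = ((4-1) mod 4) + 1 = 4; this is a WS (even) row.
Chart row 4 tiled across columns 1-19: p x k p p k k k p x k p p k k k p x k
Wrong side: read the tiled row from column 19 down to 1 and exchange k with p (leave o, x).
Row 4 as worked: p x k p p p k k p x k p p p k k p x k
The 18th stitch worked is x.

Stitch:
x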